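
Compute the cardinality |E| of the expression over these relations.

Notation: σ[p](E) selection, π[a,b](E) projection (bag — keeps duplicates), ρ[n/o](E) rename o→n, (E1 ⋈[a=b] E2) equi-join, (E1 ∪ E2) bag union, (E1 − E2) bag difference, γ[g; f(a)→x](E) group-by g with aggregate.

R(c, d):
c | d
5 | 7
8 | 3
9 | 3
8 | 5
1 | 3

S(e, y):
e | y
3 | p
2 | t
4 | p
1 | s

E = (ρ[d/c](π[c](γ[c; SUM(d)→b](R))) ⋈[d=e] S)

Per-node cardinality:
  R → 5
  γ[c; SUM(d)→b](R) → 4
  π[c](γ[c; SUM(d)→b](R)) → 4
  ρ[d/c](π[c](γ[c; SUM(d)→b](R))) → 4
  S → 4
  (ρ[d/c](π[c](γ[c; SUM(d)→b](R))) ⋈[d=e] S) → 1

|E| = 1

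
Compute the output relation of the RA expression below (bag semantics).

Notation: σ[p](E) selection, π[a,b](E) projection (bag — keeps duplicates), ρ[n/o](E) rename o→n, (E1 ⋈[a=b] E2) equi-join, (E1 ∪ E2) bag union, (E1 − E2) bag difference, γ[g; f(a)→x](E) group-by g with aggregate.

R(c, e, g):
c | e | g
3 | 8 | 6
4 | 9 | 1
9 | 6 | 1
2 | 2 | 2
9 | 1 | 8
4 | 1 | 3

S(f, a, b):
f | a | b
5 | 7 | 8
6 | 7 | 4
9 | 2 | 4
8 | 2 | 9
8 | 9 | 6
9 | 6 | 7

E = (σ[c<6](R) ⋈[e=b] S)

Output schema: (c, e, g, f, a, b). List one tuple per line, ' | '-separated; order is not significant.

Per-node cardinality:
  R → 6
  σ[c<6](R) → 4
  S → 6
  (σ[c<6](R) ⋈[e=b] S) → 2

== RESULT ==
c | e | g | f | a | b
3 | 8 | 6 | 5 | 7 | 8
4 | 9 | 1 | 8 | 2 | 9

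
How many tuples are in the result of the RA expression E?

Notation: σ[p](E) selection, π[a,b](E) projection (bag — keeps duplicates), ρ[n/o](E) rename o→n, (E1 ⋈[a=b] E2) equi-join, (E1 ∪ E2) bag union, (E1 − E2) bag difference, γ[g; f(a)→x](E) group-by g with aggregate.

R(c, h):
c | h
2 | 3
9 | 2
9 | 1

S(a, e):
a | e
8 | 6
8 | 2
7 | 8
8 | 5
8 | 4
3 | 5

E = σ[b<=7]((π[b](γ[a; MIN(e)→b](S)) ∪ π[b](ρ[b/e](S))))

Row counts bottom-up:
  S → 6
  γ[a; MIN(e)→b](S) → 3
  π[b](γ[a; MIN(e)→b](S)) → 3
  S → 6
  ρ[b/e](S) → 6
  π[b](ρ[b/e](S)) → 6
  (π[b](γ[a; MIN(e)→b](S)) ∪ π[b](ρ[b/e](S))) → 9
  σ[b<=7]((π[b](γ[a; MIN(e)→b](S)) ∪ π[b](ρ[b/e](S)))) → 7

|E| = 7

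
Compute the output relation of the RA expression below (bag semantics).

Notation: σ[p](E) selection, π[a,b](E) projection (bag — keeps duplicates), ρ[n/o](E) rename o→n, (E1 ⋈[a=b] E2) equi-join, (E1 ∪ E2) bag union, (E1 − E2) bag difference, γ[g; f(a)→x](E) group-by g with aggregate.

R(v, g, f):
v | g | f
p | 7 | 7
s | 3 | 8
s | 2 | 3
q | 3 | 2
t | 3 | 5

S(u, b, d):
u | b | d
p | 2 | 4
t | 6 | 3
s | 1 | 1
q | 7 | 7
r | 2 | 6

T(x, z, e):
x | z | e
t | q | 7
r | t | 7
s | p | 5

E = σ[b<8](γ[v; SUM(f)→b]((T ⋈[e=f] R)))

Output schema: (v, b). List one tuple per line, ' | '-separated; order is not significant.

Subexpression sizes:
  T → 3
  R → 5
  (T ⋈[e=f] R) → 3
  γ[v; SUM(f)→b]((T ⋈[e=f] R)) → 2
  σ[b<8](γ[v; SUM(f)→b]((T ⋈[e=f] R))) → 1

== RESULT ==
v | b
t | 5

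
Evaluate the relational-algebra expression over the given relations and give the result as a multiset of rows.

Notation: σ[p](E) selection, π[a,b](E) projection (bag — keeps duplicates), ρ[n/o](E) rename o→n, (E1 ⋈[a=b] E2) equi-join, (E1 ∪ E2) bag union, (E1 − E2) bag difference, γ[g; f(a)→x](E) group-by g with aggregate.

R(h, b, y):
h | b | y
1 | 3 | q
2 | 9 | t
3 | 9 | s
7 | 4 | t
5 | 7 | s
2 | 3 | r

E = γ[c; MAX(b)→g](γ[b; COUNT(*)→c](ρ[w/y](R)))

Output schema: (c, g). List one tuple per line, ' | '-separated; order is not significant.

Subexpression sizes:
  R → 6
  ρ[w/y](R) → 6
  γ[b; COUNT(*)→c](ρ[w/y](R)) → 4
  γ[c; MAX(b)→g](γ[b; COUNT(*)→c](ρ[w/y](R))) → 2

== RESULT ==
c | g
1 | 7
2 | 9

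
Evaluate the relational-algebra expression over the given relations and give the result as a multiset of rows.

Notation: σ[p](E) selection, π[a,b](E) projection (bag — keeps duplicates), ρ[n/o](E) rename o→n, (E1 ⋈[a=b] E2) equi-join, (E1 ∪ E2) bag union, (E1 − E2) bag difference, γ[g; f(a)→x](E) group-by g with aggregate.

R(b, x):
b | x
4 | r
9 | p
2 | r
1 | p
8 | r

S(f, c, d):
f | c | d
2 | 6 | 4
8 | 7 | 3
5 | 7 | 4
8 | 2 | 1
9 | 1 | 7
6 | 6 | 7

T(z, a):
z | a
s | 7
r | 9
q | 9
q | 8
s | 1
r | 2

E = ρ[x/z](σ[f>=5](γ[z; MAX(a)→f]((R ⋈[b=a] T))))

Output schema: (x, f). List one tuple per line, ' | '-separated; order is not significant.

Row counts bottom-up:
  R → 5
  T → 6
  (R ⋈[b=a] T) → 5
  γ[z; MAX(a)→f]((R ⋈[b=a] T)) → 3
  σ[f>=5](γ[z; MAX(a)→f]((R ⋈[b=a] T))) → 2
  ρ[x/z](σ[f>=5](γ[z; MAX(a)→f]((R ⋈[b=a] T)))) → 2

== RESULT ==
x | f
q | 9
r | 9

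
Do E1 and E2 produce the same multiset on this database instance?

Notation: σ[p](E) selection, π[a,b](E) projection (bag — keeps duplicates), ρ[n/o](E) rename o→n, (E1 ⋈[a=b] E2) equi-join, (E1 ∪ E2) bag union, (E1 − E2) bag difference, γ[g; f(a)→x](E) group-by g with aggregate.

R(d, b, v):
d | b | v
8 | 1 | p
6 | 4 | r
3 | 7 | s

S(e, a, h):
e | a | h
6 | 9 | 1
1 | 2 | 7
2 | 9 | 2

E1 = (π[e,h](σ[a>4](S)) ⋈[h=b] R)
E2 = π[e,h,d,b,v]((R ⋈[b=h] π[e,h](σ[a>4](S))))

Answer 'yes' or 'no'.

E1 per-node cardinality:
  S → 3
  σ[a>4](S) → 2
  π[e,h](σ[a>4](S)) → 2
  R → 3
  (π[e,h](σ[a>4](S)) ⋈[h=b] R) → 1
E2 per-node cardinality:
  R → 3
  S → 3
  σ[a>4](S) → 2
  π[e,h](σ[a>4](S)) → 2
  (R ⋈[b=h] π[e,h](σ[a>4](S))) → 1
  π[e,h,d,b,v]((R ⋈[b=h] π[e,h](σ[a>4](S)))) → 1

E1 and E2 produce the same multiset:
e | h | d | b | v
6 | 1 | 8 | 1 | p

yes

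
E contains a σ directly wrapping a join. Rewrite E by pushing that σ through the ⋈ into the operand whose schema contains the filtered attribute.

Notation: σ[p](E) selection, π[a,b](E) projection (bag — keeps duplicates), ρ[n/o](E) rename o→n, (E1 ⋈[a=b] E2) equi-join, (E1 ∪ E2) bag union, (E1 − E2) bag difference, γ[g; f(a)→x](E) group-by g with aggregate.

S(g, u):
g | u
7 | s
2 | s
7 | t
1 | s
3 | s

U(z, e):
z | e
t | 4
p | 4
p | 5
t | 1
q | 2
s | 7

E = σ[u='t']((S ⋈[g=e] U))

σ filters on u, owned by the left side.
E' = (σ[u='t'](S) ⋈[g=e] U)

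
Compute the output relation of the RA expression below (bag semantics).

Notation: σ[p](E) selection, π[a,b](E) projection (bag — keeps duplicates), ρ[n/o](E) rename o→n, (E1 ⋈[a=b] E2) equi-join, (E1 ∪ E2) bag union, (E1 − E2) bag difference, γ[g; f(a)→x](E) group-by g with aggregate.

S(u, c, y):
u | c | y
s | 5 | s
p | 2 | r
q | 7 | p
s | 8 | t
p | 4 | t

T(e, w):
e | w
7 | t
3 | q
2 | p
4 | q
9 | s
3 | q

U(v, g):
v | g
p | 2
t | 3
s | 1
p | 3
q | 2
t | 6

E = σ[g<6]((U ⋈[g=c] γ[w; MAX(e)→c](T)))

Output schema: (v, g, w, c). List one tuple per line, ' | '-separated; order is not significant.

Stepwise |·|:
  U → 6
  T → 6
  γ[w; MAX(e)→c](T) → 4
  (U ⋈[g=c] γ[w; MAX(e)→c](T)) → 2
  σ[g<6]((U ⋈[g=c] γ[w; MAX(e)→c](T))) → 2

== RESULT ==
v | g | w | c
p | 2 | p | 2
q | 2 | p | 2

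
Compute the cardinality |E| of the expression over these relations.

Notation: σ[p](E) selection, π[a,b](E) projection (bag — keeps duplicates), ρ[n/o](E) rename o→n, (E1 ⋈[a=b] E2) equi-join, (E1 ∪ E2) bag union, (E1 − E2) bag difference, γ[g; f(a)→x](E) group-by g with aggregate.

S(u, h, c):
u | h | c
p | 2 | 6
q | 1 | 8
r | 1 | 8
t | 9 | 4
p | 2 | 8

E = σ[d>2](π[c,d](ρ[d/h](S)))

Stepwise |·|:
  S → 5
  ρ[d/h](S) → 5
  π[c,d](ρ[d/h](S)) → 5
  σ[d>2](π[c,d](ρ[d/h](S))) → 1

|E| = 1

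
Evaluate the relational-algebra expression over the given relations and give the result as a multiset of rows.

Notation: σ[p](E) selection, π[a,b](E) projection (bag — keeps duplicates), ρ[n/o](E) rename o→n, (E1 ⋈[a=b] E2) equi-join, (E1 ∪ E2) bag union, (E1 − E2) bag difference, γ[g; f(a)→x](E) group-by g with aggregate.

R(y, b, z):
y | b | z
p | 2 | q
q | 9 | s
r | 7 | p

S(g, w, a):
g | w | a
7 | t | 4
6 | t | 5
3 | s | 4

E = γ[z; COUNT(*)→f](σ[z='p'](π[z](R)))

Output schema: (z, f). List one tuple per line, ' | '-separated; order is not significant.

Row counts bottom-up:
  R → 3
  π[z](R) → 3
  σ[z='p'](π[z](R)) → 1
  γ[z; COUNT(*)→f](σ[z='p'](π[z](R))) → 1

== RESULT ==
z | f
p | 1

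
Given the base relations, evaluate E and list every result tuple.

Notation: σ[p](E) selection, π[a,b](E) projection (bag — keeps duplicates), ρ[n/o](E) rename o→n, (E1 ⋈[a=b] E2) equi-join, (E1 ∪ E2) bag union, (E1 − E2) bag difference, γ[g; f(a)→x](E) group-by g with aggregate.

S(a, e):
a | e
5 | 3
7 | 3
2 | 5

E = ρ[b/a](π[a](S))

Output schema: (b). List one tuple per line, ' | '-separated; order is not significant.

Row counts bottom-up:
  S → 3
  π[a](S) → 3
  ρ[b/a](π[a](S)) → 3

== RESULT ==
b
2
5
7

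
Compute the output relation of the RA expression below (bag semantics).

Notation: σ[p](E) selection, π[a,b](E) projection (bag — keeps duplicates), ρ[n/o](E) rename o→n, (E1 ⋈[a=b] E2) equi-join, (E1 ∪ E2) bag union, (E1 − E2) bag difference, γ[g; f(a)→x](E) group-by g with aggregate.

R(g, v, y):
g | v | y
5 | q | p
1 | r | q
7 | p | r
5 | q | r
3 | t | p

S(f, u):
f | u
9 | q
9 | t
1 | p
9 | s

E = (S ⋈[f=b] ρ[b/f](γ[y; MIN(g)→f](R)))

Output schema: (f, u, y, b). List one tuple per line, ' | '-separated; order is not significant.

Row counts bottom-up:
  S → 4
  R → 5
  γ[y; MIN(g)→f](R) → 3
  ρ[b/f](γ[y; MIN(g)→f](R)) → 3
  (S ⋈[f=b] ρ[b/f](γ[y; MIN(g)→f](R))) → 1

== RESULT ==
f | u | y | b
1 | p | q | 1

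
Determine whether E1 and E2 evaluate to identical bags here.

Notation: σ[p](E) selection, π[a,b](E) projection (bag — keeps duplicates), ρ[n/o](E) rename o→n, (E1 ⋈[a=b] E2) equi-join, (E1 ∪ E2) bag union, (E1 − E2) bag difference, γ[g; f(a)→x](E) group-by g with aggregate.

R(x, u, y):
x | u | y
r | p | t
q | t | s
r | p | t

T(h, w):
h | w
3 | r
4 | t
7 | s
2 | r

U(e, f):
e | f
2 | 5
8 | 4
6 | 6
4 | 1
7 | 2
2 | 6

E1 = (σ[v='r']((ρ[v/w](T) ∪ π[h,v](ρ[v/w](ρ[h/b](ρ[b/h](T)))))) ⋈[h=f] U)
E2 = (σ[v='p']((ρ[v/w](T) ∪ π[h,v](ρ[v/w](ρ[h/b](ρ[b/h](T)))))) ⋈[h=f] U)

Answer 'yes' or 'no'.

E1 subexpression sizes:
  T → 4
  ρ[v/w](T) → 4
  T → 4
  ρ[b/h](T) → 4
  ρ[h/b](ρ[b/h](T)) → 4
  ρ[v/w](ρ[h/b](ρ[b/h](T))) → 4
  π[h,v](ρ[v/w](ρ[h/b](ρ[b/h](T)))) → 4
  (ρ[v/w](T) ∪ π[h,v](ρ[v/w](ρ[h/b](ρ[b/h](T))))) → 8
  σ[v='r']((ρ[v/w](T) ∪ π[h,v](ρ[v/w](ρ[h/b](ρ[b/h](T)))))) → 4
  U → 6
  (σ[v='r']((ρ[v/w](T) ∪ π[h,v](ρ[v/w](ρ[h/b](ρ[b/h](T)))))) ⋈[h=f] U) → 2
E2 subexpression sizes:
  T → 4
  ρ[v/w](T) → 4
  T → 4
  ρ[b/h](T) → 4
  ρ[h/b](ρ[b/h](T)) → 4
  ρ[v/w](ρ[h/b](ρ[b/h](T))) → 4
  π[h,v](ρ[v/w](ρ[h/b](ρ[b/h](T)))) → 4
  (ρ[v/w](T) ∪ π[h,v](ρ[v/w](ρ[h/b](ρ[b/h](T))))) → 8
  σ[v='p']((ρ[v/w](T) ∪ π[h,v](ρ[v/w](ρ[h/b](ρ[b/h](T)))))) → 0
  U → 6
  (σ[v='p']((ρ[v/w](T) ∪ π[h,v](ρ[v/w](ρ[h/b](ρ[b/h](T)))))) ⋈[h=f] U) → 0

E1 result:
h | v | e | f
2 | r | 7 | 2
2 | r | 7 | 2
E2 result:
h | v | e | f
(0 rows)
Witness: (2, 'r', 7, 2) appears 2× in E1 but 0× in E2.

no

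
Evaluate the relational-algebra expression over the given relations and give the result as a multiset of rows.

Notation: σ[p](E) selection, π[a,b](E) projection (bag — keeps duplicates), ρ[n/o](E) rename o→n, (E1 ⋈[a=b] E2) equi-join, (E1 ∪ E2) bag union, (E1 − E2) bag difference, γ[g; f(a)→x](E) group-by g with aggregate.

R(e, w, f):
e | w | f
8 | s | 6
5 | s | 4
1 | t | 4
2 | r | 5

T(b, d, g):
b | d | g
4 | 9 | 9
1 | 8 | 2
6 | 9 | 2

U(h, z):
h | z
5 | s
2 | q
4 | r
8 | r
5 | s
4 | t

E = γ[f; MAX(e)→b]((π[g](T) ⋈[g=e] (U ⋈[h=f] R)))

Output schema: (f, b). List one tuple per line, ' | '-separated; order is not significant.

Per-node cardinality:
  T → 3
  π[g](T) → 3
  U → 6
  R → 4
  (U ⋈[h=f] R) → 6
  (π[g](T) ⋈[g=e] (U ⋈[h=f] R)) → 4
  γ[f; MAX(e)→b]((π[g](T) ⋈[g=e] (U ⋈[h=f] R))) → 1

== RESULT ==
f | b
5 | 2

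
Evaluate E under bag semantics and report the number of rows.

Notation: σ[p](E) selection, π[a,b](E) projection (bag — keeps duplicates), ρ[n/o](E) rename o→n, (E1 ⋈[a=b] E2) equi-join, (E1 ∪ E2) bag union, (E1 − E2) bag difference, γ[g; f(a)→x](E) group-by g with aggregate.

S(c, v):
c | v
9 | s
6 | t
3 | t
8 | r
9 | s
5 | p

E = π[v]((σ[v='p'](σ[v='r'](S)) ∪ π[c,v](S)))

Per-node cardinality:
  S → 6
  σ[v='r'](S) → 1
  σ[v='p'](σ[v='r'](S)) → 0
  S → 6
  π[c,v](S) → 6
  (σ[v='p'](σ[v='r'](S)) ∪ π[c,v](S)) → 6
  π[v]((σ[v='p'](σ[v='r'](S)) ∪ π[c,v](S))) → 6

|E| = 6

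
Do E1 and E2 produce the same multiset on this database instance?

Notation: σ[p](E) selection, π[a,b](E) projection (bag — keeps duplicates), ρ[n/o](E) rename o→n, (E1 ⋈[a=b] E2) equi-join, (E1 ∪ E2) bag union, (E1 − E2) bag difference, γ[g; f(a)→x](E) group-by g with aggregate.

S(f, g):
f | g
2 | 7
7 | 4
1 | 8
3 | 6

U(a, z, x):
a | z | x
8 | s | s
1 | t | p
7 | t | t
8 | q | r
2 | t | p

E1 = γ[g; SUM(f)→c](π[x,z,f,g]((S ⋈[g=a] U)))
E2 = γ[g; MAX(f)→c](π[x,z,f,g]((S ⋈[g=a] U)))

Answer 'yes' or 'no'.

E1 row counts bottom-up:
  S → 4
  U → 5
  (S ⋈[g=a] U) → 3
  π[x,z,f,g]((S ⋈[g=a] U)) → 3
  γ[g; SUM(f)→c](π[x,z,f,g]((S ⋈[g=a] U))) → 2
E2 row counts bottom-up:
  S → 4
  U → 5
  (S ⋈[g=a] U) → 3
  π[x,z,f,g]((S ⋈[g=a] U)) → 3
  γ[g; MAX(f)→c](π[x,z,f,g]((S ⋈[g=a] U))) → 2

E1 result:
g | c
7 | 2
8 | 2
E2 result:
g | c
7 | 2
8 | 1
Witness: (8, 2) appears 1× in E1 but 0× in E2.

no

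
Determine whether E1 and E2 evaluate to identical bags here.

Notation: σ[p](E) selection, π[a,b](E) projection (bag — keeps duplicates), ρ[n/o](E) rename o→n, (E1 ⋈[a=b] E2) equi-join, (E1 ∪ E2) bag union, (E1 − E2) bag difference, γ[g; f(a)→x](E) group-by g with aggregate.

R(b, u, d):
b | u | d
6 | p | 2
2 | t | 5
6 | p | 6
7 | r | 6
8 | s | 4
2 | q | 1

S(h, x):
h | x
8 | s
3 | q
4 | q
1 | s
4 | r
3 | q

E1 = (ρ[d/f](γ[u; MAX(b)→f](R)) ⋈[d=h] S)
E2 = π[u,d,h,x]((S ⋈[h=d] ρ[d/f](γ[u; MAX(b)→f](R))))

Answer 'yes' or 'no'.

E1 stepwise |·|:
  R → 6
  γ[u; MAX(b)→f](R) → 5
  ρ[d/f](γ[u; MAX(b)→f](R)) → 5
  S → 6
  (ρ[d/f](γ[u; MAX(b)→f](R)) ⋈[d=h] S) → 1
E2 stepwise |·|:
  S → 6
  R → 6
  γ[u; MAX(b)→f](R) → 5
  ρ[d/f](γ[u; MAX(b)→f](R)) → 5
  (S ⋈[h=d] ρ[d/f](γ[u; MAX(b)→f](R))) → 1
  π[u,d,h,x]((S ⋈[h=d] ρ[d/f](γ[u; MAX(b)→f](R)))) → 1

E1 and E2 produce the same multiset:
u | d | h | x
s | 8 | 8 | s

yes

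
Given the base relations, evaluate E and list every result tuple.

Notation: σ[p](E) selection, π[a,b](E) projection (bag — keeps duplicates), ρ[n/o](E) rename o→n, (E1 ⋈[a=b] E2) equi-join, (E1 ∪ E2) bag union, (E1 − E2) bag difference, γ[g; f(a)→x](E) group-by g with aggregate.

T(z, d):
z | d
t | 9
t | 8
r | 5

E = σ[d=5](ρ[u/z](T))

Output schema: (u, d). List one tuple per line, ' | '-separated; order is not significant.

Per-node cardinality:
  T → 3
  ρ[u/z](T) → 3
  σ[d=5](ρ[u/z](T)) → 1

== RESULT ==
u | d
r | 5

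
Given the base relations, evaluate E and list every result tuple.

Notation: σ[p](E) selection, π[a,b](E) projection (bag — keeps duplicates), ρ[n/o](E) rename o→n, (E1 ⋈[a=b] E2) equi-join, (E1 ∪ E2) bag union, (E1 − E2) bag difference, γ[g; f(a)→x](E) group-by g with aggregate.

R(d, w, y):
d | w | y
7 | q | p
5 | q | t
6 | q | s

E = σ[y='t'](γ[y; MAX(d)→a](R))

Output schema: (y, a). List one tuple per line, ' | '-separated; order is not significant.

Subexpression sizes:
  R → 3
  γ[y; MAX(d)→a](R) → 3
  σ[y='t'](γ[y; MAX(d)→a](R)) → 1

== RESULT ==
y | a
t | 5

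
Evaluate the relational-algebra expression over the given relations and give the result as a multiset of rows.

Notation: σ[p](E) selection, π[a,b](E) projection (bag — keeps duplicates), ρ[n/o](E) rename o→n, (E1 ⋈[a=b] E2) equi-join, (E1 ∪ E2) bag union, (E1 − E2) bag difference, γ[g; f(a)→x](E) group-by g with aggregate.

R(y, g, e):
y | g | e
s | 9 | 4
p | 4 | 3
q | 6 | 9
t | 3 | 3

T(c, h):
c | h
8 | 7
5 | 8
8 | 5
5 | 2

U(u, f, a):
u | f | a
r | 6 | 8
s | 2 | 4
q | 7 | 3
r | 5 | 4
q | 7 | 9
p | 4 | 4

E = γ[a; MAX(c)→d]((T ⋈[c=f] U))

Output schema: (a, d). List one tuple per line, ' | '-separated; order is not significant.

Stepwise |·|:
  T → 4
  U → 6
  (T ⋈[c=f] U) → 2
  γ[a; MAX(c)→d]((T ⋈[c=f] U)) → 1

== RESULT ==
a | d
4 | 5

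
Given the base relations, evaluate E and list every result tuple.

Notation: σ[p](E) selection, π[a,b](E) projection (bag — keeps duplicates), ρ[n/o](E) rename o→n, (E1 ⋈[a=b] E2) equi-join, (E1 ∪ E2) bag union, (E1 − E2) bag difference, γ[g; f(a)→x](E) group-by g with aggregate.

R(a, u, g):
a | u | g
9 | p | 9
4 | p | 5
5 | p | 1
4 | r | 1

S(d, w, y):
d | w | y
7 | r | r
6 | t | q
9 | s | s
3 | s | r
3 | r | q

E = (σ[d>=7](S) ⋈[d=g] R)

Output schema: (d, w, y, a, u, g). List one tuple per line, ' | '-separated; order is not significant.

Per-node cardinality:
  S → 5
  σ[d>=7](S) → 2
  R → 4
  (σ[d>=7](S) ⋈[d=g] R) → 1

== RESULT ==
d | w | y | a | u | g
9 | s | s | 9 | p | 9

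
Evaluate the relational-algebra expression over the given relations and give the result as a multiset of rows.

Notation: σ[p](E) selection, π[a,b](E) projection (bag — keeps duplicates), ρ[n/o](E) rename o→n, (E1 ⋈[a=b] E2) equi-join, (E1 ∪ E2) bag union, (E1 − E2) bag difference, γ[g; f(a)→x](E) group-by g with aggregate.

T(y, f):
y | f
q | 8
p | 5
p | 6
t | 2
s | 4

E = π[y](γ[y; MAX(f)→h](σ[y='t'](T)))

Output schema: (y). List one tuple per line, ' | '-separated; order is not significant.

Per-node cardinality:
  T → 5
  σ[y='t'](T) → 1
  γ[y; MAX(f)→h](σ[y='t'](T)) → 1
  π[y](γ[y; MAX(f)→h](σ[y='t'](T))) → 1

== RESULT ==
y
t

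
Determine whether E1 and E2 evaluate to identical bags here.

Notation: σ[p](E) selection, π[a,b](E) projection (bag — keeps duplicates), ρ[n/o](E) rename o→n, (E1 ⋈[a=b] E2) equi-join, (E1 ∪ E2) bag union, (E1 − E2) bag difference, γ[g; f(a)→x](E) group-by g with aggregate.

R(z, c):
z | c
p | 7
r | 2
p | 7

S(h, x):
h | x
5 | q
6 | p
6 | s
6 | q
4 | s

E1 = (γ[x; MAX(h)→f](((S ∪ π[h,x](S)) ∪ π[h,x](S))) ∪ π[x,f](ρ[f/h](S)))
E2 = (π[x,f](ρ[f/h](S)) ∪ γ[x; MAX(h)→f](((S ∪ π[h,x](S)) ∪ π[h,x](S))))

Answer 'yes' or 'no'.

E1 subexpression sizes:
  S → 5
  S → 5
  π[h,x](S) → 5
  (S ∪ π[h,x](S)) → 10
  S → 5
  π[h,x](S) → 5
  ((S ∪ π[h,x](S)) ∪ π[h,x](S)) → 15
  γ[x; MAX(h)→f](((S ∪ π[h,x](S)) ∪ π[h,x](S))) → 3
  S → 5
  ρ[f/h](S) → 5
  π[x,f](ρ[f/h](S)) → 5
  (γ[x; MAX(h)→f](((S ∪ π[h,x](S)) ∪ π[h,x](S))) ∪ π[x,f](ρ[f/h](S))) → 8
E2 subexpression sizes:
  S → 5
  ρ[f/h](S) → 5
  π[x,f](ρ[f/h](S)) → 5
  S → 5
  S → 5
  π[h,x](S) → 5
  (S ∪ π[h,x](S)) → 10
  S → 5
  π[h,x](S) → 5
  ((S ∪ π[h,x](S)) ∪ π[h,x](S)) → 15
  γ[x; MAX(h)→f](((S ∪ π[h,x](S)) ∪ π[h,x](S))) → 3
  (π[x,f](ρ[f/h](S)) ∪ γ[x; MAX(h)→f](((S ∪ π[h,x](S)) ∪ π[h,x](S)))) → 8

E1 and E2 produce the same multiset:
x | f
p | 6
p | 6
q | 5
q | 6
q | 6
s | 4
s | 6
s | 6

yes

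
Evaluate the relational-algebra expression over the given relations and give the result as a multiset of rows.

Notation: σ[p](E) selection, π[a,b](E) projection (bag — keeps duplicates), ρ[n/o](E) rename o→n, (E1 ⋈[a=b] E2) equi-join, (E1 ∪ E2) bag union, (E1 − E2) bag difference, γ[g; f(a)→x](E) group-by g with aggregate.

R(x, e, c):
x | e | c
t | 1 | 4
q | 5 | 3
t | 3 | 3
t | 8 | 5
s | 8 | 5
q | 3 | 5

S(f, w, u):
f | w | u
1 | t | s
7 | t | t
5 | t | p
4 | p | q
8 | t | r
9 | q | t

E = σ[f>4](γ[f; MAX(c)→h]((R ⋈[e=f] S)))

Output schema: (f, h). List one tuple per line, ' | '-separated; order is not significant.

Stepwise |·|:
  R → 6
  S → 6
  (R ⋈[e=f] S) → 4
  γ[f; MAX(c)→h]((R ⋈[e=f] S)) → 3
  σ[f>4](γ[f; MAX(c)→h]((R ⋈[e=f] S))) → 2

== RESULT ==
f | h
5 | 3
8 | 5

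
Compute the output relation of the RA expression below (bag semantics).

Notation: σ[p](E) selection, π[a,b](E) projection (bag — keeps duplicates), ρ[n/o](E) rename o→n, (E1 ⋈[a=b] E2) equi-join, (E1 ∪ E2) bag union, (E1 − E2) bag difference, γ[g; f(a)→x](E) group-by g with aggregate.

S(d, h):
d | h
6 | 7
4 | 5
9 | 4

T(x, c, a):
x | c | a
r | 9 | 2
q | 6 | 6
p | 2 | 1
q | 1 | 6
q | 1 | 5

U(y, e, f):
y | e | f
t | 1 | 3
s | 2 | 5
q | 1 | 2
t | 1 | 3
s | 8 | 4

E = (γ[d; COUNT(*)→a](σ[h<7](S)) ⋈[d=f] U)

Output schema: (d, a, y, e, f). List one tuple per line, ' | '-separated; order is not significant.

Subexpression sizes:
  S → 3
  σ[h<7](S) → 2
  γ[d; COUNT(*)→a](σ[h<7](S)) → 2
  U → 5
  (γ[d; COUNT(*)→a](σ[h<7](S)) ⋈[d=f] U) → 1

== RESULT ==
d | a | y | e | f
4 | 1 | s | 8 | 4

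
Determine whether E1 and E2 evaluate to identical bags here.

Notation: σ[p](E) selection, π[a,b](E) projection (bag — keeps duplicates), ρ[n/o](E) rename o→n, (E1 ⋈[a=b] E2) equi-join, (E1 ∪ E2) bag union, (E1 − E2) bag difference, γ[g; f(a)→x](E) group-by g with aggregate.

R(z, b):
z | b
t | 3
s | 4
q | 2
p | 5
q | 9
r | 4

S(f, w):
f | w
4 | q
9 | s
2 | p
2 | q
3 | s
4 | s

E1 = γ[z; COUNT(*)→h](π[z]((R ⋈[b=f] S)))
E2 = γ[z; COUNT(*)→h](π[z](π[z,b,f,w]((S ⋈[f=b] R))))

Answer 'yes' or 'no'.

E1 per-node cardinality:
  R → 6
  S → 6
  (R ⋈[b=f] S) → 8
  π[z]((R ⋈[b=f] S)) → 8
  γ[z; COUNT(*)→h](π[z]((R ⋈[b=f] S))) → 4
E2 per-node cardinality:
  S → 6
  R → 6
  (S ⋈[f=b] R) → 8
  π[z,b,f,w]((S ⋈[f=b] R)) → 8
  π[z](π[z,b,f,w]((S ⋈[f=b] R))) → 8
  γ[z; COUNT(*)→h](π[z](π[z,b,f,w]((S ⋈[f=b] R)))) → 4

E1 and E2 produce the same multiset:
z | h
q | 3
r | 2
s | 2
t | 1

yes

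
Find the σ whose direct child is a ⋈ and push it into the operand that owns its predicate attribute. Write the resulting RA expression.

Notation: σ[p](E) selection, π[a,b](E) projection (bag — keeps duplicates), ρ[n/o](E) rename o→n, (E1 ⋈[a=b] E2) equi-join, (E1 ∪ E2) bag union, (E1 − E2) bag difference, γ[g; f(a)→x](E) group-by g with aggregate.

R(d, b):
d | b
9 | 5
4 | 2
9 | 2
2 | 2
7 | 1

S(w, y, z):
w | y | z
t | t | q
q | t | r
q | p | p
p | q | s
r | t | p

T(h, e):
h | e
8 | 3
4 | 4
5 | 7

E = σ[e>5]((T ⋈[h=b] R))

σ filters on e, owned by the left side.
E' = (σ[e>5](T) ⋈[h=b] R)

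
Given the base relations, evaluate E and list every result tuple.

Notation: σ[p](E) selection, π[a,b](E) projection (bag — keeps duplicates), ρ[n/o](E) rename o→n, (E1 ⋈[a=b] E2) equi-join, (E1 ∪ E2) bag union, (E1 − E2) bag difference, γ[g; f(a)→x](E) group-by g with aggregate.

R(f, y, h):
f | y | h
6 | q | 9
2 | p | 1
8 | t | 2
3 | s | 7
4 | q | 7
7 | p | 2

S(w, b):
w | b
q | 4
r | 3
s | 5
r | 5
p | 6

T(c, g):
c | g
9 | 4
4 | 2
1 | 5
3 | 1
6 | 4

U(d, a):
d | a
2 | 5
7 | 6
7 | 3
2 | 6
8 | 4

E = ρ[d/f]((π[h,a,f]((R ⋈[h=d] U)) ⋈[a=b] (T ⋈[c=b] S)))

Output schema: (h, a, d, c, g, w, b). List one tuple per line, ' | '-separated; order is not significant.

Subexpression sizes:
  R → 6
  U → 5
  (R ⋈[h=d] U) → 8
  π[h,a,f]((R ⋈[h=d] U)) → 8
  T → 5
  S → 5
  (T ⋈[c=b] S) → 3
  (π[h,a,f]((R ⋈[h=d] U)) ⋈[a=b] (T ⋈[c=b] S)) → 6
  ρ[d/f]((π[h,a,f]((R ⋈[h=d] U)) ⋈[a=b] (T ⋈[c=b] S))) → 6

== RESULT ==
h | a | d | c | g | w | b
2 | 6 | 7 | 6 | 4 | p | 6
2 | 6 | 8 | 6 | 4 | p | 6
7 | 3 | 3 | 3 | 1 | r | 3
7 | 3 | 4 | 3 | 1 | r | 3
7 | 6 | 3 | 6 | 4 | p | 6
7 | 6 | 4 | 6 | 4 | p | 6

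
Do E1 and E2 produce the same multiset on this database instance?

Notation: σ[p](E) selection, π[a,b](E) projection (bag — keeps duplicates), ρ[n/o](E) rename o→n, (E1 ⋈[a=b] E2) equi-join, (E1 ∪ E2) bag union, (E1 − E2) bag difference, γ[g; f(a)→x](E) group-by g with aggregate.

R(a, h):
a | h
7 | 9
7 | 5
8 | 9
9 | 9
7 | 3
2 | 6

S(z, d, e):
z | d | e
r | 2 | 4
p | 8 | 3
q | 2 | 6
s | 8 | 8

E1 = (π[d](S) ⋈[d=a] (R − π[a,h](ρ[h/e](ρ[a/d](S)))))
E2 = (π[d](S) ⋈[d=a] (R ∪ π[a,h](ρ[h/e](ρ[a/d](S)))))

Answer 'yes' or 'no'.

E1 stepwise |·|:
  S → 4
  π[d](S) → 4
  R → 6
  S → 4
  ρ[a/d](S) → 4
  ρ[h/e](ρ[a/d](S)) → 4
  π[a,h](ρ[h/e](ρ[a/d](S))) → 4
  (R − π[a,h](ρ[h/e](ρ[a/d](S)))) → 5
  (π[d](S) ⋈[d=a] (R − π[a,h](ρ[h/e](ρ[a/d](S))))) → 2
E2 stepwise |·|:
  S → 4
  π[d](S) → 4
  R → 6
  S → 4
  ρ[a/d](S) → 4
  ρ[h/e](ρ[a/d](S)) → 4
  π[a,h](ρ[h/e](ρ[a/d](S))) → 4
  (R ∪ π[a,h](ρ[h/e](ρ[a/d](S)))) → 10
  (π[d](S) ⋈[d=a] (R ∪ π[a,h](ρ[h/e](ρ[a/d](S))))) → 12

E1 result:
d | a | h
8 | 8 | 9
8 | 8 | 9
E2 result:
d | a | h
2 | 2 | 4
2 | 2 | 4
2 | 2 | 6
2 | 2 | 6
2 | 2 | 6
2 | 2 | 6
8 | 8 | 3
8 | 8 | 3
8 | 8 | 8
8 | 8 | 8
8 | 8 | 9
8 | 8 | 9
Witness: (8, 8, 8) appears 0× in E1 but 2× in E2.

no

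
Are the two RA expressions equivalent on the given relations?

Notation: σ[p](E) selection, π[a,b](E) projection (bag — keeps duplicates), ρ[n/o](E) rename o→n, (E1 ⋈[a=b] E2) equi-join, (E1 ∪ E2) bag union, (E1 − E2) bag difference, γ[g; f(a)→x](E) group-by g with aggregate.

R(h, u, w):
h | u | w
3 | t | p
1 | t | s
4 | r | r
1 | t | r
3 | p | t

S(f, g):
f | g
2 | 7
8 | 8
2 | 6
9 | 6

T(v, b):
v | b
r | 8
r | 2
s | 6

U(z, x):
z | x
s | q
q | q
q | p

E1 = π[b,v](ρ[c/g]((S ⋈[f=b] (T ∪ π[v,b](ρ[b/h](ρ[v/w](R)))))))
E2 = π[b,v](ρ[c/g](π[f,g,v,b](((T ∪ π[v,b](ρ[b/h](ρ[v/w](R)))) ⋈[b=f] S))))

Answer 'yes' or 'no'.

E1 subexpression sizes:
  S → 4
  T → 3
  R → 5
  ρ[v/w](R) → 5
  ρ[b/h](ρ[v/w](R)) → 5
  π[v,b](ρ[b/h](ρ[v/w](R))) → 5
  (T ∪ π[v,b](ρ[b/h](ρ[v/w](R)))) → 8
  (S ⋈[f=b] (T ∪ π[v,b](ρ[b/h](ρ[v/w](R))))) → 3
  ρ[c/g]((S ⋈[f=b] (T ∪ π[v,b](ρ[b/h](ρ[v/w](R)))))) → 3
  π[b,v](ρ[c/g]((S ⋈[f=b] (T ∪ π[v,b](ρ[b/h](ρ[v/w](R))))))) → 3
E2 subexpression sizes:
  T → 3
  R → 5
  ρ[v/w](R) → 5
  ρ[b/h](ρ[v/w](R)) → 5
  π[v,b](ρ[b/h](ρ[v/w](R))) → 5
  (T ∪ π[v,b](ρ[b/h](ρ[v/w](R)))) → 8
  S → 4
  ((T ∪ π[v,b](ρ[b/h](ρ[v/w](R)))) ⋈[b=f] S) → 3
  π[f,g,v,b](((T ∪ π[v,b](ρ[b/h](ρ[v/w](R)))) ⋈[b=f] S)) → 3
  ρ[c/g](π[f,g,v,b](((T ∪ π[v,b](ρ[b/h](ρ[v/w](R)))) ⋈[b=f] S))) → 3
  π[b,v](ρ[c/g](π[f,g,v,b](((T ∪ π[v,b](ρ[b/h](ρ[v/w](R)))) ⋈[b=f] S)))) → 3

E1 and E2 produce the same multiset:
b | v
2 | r
2 | r
8 | r

yes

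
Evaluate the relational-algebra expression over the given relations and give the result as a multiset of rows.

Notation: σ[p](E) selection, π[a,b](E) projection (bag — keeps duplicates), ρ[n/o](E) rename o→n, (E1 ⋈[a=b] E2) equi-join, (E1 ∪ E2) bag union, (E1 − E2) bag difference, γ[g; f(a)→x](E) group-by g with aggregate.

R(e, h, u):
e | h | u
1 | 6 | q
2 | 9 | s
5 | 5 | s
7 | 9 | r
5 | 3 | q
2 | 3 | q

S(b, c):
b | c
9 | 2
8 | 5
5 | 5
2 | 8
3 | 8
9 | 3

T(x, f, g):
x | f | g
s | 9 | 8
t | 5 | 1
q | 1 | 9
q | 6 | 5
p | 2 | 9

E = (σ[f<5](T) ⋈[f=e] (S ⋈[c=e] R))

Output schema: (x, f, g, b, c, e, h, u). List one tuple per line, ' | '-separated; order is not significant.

Stepwise |·|:
  T → 5
  σ[f<5](T) → 2
  S → 6
  R → 6
  (S ⋈[c=e] R) → 6
  (σ[f<5](T) ⋈[f=e] (S ⋈[c=e] R)) → 2

== RESULT ==
x | f | g | b | c | e | h | u
p | 2 | 9 | 9 | 2 | 2 | 3 | q
p | 2 | 9 | 9 | 2 | 2 | 9 | s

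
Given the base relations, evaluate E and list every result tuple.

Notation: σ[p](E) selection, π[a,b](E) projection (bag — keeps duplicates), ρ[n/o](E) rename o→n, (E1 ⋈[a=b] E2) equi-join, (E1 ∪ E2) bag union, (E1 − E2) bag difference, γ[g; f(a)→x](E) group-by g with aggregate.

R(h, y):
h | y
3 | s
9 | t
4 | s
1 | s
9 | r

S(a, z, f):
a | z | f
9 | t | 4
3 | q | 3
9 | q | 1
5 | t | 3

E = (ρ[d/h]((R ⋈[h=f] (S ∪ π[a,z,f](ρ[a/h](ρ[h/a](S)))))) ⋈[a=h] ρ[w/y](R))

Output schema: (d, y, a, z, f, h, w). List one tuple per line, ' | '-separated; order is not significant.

Subexpression sizes:
  R → 5
  S → 4
  S → 4
  ρ[h/a](S) → 4
  ρ[a/h](ρ[h/a](S)) → 4
  π[a,z,f](ρ[a/h](ρ[h/a](S))) → 4
  (S ∪ π[a,z,f](ρ[a/h](ρ[h/a](S)))) → 8
  (R ⋈[h=f] (S ∪ π[a,z,f](ρ[a/h](ρ[h/a](S))))) → 8
  ρ[d/h]((R ⋈[h=f] (S ∪ π[a,z,f](ρ[a/h](ρ[h/a](S)))))) → 8
  R → 5
  ρ[w/y](R) → 5
  (ρ[d/h]((R ⋈[h=f] (S ∪ π[a,z,f](ρ[a/h](ρ[h/a](S)))))) ⋈[a=h] ρ[w/y](R)) → 10

== RESULT ==
d | y | a | z | f | h | w
1 | s | 9 | q | 1 | 9 | r
1 | s | 9 | q | 1 | 9 | r
1 | s | 9 | q | 1 | 9 | t
1 | s | 9 | q | 1 | 9 | t
3 | s | 3 | q | 3 | 3 | s
3 | s | 3 | q | 3 | 3 | s
4 | s | 9 | t | 4 | 9 | r
4 | s | 9 | t | 4 | 9 | r
4 | s | 9 | t | 4 | 9 | t
4 | s | 9 | t | 4 | 9 | t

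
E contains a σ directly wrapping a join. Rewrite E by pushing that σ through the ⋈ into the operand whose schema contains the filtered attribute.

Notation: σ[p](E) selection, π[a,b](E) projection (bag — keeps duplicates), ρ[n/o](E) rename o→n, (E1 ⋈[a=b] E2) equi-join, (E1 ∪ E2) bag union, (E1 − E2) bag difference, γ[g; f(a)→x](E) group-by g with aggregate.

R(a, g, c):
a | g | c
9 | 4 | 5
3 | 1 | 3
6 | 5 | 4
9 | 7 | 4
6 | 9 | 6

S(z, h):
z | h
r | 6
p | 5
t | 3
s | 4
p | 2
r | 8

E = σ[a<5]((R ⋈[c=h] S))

σ filters on a, owned by the left side.
E' = (σ[a<5](R) ⋈[c=h] S)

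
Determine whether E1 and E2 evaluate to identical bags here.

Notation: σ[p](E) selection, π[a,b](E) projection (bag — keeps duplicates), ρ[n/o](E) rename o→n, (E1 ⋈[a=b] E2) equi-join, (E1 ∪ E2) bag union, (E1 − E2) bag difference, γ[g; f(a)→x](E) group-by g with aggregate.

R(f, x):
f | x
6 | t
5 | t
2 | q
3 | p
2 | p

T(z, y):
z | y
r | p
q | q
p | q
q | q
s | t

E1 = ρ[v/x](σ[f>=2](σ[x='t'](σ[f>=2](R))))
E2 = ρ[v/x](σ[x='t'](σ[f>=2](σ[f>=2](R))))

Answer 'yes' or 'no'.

E1 subexpression sizes:
  R → 5
  σ[f>=2](R) → 5
  σ[x='t'](σ[f>=2](R)) → 2
  σ[f>=2](σ[x='t'](σ[f>=2](R))) → 2
  ρ[v/x](σ[f>=2](σ[x='t'](σ[f>=2](R)))) → 2
E2 subexpression sizes:
  R → 5
  σ[f>=2](R) → 5
  σ[f>=2](σ[f>=2](R)) → 5
  σ[x='t'](σ[f>=2](σ[f>=2](R))) → 2
  ρ[v/x](σ[x='t'](σ[f>=2](σ[f>=2](R)))) → 2

E1 and E2 produce the same multiset:
f | v
5 | t
6 | t

yes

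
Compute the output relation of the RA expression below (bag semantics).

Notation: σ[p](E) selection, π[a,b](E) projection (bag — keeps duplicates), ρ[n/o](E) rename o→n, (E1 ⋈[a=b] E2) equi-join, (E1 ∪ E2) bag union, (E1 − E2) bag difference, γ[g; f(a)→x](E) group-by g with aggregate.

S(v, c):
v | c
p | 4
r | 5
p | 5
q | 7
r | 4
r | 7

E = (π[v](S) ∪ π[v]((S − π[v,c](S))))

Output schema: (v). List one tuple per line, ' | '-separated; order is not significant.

Subexpression sizes:
  S → 6
  π[v](S) → 6
  S → 6
  S → 6
  π[v,c](S) → 6
  (S − π[v,c](S)) → 0
  π[v]((S − π[v,c](S))) → 0
  (π[v](S) ∪ π[v]((S − π[v,c](S)))) → 6

== RESULT ==
v
p
p
q
r
r
r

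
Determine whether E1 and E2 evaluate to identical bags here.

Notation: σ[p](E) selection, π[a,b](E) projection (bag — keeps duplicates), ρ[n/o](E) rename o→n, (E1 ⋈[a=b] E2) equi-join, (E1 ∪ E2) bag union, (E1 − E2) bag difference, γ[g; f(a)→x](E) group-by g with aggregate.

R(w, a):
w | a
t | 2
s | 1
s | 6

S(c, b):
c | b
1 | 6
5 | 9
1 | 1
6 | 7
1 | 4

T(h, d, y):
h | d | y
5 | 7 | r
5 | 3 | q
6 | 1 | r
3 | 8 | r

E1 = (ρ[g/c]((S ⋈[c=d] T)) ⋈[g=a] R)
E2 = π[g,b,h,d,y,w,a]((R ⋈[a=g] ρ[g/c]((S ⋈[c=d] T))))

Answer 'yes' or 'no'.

E1 row counts bottom-up:
  S → 5
  T → 4
  (S ⋈[c=d] T) → 3
  ρ[g/c]((S ⋈[c=d] T)) → 3
  R → 3
  (ρ[g/c]((S ⋈[c=d] T)) ⋈[g=a] R) → 3
E2 row counts bottom-up:
  R → 3
  S → 5
  T → 4
  (S ⋈[c=d] T) → 3
  ρ[g/c]((S ⋈[c=d] T)) → 3
  (R ⋈[a=g] ρ[g/c]((S ⋈[c=d] T))) → 3
  π[g,b,h,d,y,w,a]((R ⋈[a=g] ρ[g/c]((S ⋈[c=d] T)))) → 3

E1 and E2 produce the same multiset:
g | b | h | d | y | w | a
1 | 1 | 6 | 1 | r | s | 1
1 | 4 | 6 | 1 | r | s | 1
1 | 6 | 6 | 1 | r | s | 1

yes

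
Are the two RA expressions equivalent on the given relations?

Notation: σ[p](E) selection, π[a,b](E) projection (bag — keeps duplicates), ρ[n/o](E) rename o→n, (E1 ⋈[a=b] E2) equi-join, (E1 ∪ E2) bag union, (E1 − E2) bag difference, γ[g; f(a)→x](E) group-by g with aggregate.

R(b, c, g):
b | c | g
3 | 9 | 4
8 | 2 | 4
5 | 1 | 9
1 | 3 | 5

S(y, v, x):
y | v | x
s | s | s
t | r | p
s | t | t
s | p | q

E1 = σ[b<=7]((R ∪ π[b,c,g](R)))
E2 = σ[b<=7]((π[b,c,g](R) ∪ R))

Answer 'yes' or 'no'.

E1 stepwise |·|:
  R → 4
  R → 4
  π[b,c,g](R) → 4
  (R ∪ π[b,c,g](R)) → 8
  σ[b<=7]((R ∪ π[b,c,g](R))) → 6
E2 stepwise |·|:
  R → 4
  π[b,c,g](R) → 4
  R → 4
  (π[b,c,g](R) ∪ R) → 8
  σ[b<=7]((π[b,c,g](R) ∪ R)) → 6

E1 and E2 produce the same multiset:
b | c | g
1 | 3 | 5
1 | 3 | 5
3 | 9 | 4
3 | 9 | 4
5 | 1 | 9
5 | 1 | 9

yes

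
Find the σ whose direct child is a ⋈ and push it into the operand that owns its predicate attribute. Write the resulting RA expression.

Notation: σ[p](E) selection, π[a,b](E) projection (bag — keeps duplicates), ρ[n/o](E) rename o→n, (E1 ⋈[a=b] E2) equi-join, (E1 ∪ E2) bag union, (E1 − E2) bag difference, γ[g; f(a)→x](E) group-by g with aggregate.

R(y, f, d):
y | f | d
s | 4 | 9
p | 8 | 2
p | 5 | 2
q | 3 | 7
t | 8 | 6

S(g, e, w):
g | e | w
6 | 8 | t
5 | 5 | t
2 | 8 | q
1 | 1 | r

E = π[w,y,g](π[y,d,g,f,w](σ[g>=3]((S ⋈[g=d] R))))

σ filters on g, owned by the left side.
E' = π[w,y,g](π[y,d,g,f,w]((σ[g>=3](S) ⋈[g=d] R)))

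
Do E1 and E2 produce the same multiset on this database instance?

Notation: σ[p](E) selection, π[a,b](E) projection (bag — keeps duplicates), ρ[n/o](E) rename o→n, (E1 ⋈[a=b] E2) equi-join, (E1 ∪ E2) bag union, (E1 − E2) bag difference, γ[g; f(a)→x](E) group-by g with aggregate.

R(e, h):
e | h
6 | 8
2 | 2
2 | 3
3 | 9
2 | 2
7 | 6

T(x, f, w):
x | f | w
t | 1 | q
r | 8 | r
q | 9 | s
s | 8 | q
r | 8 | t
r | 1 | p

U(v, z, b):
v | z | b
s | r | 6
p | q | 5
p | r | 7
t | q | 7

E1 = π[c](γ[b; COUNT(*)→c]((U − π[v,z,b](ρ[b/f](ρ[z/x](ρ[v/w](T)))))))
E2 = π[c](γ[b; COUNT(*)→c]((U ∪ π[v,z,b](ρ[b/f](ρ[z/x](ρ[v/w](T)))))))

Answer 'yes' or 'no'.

E1 stepwise |·|:
  U → 4
  T → 6
  ρ[v/w](T) → 6
  ρ[z/x](ρ[v/w](T)) → 6
  ρ[b/f](ρ[z/x](ρ[v/w](T))) → 6
  π[v,z,b](ρ[b/f](ρ[z/x](ρ[v/w](T)))) → 6
  (U − π[v,z,b](ρ[b/f](ρ[z/x](ρ[v/w](T))))) → 4
  γ[b; COUNT(*)→c]((U − π[v,z,b](ρ[b/f](ρ[z/x](ρ[v/w](T)))))) → 3
  π[c](γ[b; COUNT(*)→c]((U − π[v,z,b](ρ[b/f](ρ[z/x](ρ[v/w](T))))))) → 3
E2 stepwise |·|:
  U → 4
  T → 6
  ρ[v/w](T) → 6
  ρ[z/x](ρ[v/w](T)) → 6
  ρ[b/f](ρ[z/x](ρ[v/w](T))) → 6
  π[v,z,b](ρ[b/f](ρ[z/x](ρ[v/w](T)))) → 6
  (U ∪ π[v,z,b](ρ[b/f](ρ[z/x](ρ[v/w](T))))) → 10
  γ[b; COUNT(*)→c]((U ∪ π[v,z,b](ρ[b/f](ρ[z/x](ρ[v/w](T)))))) → 6
  π[c](γ[b; COUNT(*)→c]((U ∪ π[v,z,b](ρ[b/f](ρ[z/x](ρ[v/w](T))))))) → 6

E1 result:
c
1
1
2
E2 result:
c
1
1
1
2
2
3
Witness: (1,) appears 2× in E1 but 3× in E2.

no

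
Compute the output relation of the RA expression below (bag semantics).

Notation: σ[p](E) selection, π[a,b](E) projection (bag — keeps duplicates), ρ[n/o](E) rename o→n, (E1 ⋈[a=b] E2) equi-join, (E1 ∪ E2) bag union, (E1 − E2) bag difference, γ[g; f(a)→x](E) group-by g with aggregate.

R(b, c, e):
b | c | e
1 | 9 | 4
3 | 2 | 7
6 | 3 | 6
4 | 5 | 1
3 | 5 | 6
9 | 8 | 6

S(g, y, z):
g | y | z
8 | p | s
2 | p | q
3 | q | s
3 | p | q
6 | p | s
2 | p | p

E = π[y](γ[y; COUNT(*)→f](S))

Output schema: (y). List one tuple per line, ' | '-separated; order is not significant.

Per-node cardinality:
  S → 6
  γ[y; COUNT(*)→f](S) → 2
  π[y](γ[y; COUNT(*)→f](S)) → 2

== RESULT ==
y
p
q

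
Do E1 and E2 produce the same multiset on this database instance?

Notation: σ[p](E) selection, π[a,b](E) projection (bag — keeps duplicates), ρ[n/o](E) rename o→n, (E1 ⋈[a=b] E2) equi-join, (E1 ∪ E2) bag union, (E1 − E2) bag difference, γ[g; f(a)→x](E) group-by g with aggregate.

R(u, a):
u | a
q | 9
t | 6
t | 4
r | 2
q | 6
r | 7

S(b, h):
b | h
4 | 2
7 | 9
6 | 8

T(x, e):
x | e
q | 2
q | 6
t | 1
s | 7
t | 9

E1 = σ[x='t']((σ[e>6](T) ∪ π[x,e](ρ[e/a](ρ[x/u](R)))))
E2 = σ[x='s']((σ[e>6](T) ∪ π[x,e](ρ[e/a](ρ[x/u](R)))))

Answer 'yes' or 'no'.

E1 row counts bottom-up:
  T → 5
  σ[e>6](T) → 2
  R → 6
  ρ[x/u](R) → 6
  ρ[e/a](ρ[x/u](R)) → 6
  π[x,e](ρ[e/a](ρ[x/u](R))) → 6
  (σ[e>6](T) ∪ π[x,e](ρ[e/a](ρ[x/u](R)))) → 8
  σ[x='t']((σ[e>6](T) ∪ π[x,e](ρ[e/a](ρ[x/u](R))))) → 3
E2 row counts bottom-up:
  T → 5
  σ[e>6](T) → 2
  R → 6
  ρ[x/u](R) → 6
  ρ[e/a](ρ[x/u](R)) → 6
  π[x,e](ρ[e/a](ρ[x/u](R))) → 6
  (σ[e>6](T) ∪ π[x,e](ρ[e/a](ρ[x/u](R)))) → 8
  σ[x='s']((σ[e>6](T) ∪ π[x,e](ρ[e/a](ρ[x/u](R))))) → 1

E1 result:
x | e
t | 4
t | 6
t | 9
E2 result:
x | e
s | 7
Witness: ('s', 7) appears 0× in E1 but 1× in E2.

no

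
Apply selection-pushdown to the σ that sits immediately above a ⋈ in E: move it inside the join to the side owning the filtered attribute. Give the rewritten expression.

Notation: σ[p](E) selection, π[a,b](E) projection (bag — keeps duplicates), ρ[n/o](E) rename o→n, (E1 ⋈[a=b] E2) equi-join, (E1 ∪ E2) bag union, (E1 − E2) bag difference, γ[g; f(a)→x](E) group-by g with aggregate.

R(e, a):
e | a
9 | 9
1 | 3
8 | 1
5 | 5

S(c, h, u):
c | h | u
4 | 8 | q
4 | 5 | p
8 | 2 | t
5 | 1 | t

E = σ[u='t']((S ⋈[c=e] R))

σ filters on u, owned by the left side.
E' = (σ[u='t'](S) ⋈[c=e] R)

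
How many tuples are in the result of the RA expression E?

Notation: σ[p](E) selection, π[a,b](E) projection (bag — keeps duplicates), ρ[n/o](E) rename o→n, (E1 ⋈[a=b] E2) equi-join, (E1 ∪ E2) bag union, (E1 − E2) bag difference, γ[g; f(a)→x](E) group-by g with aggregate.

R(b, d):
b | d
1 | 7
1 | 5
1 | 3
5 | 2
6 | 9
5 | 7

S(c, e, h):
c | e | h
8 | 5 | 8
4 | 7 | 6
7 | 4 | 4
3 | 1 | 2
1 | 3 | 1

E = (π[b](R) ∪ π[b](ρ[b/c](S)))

Row counts bottom-up:
  R → 6
  π[b](R) → 6
  S → 5
  ρ[b/c](S) → 5
  π[b](ρ[b/c](S)) → 5
  (π[b](R) ∪ π[b](ρ[b/c](S))) → 11

|E| = 11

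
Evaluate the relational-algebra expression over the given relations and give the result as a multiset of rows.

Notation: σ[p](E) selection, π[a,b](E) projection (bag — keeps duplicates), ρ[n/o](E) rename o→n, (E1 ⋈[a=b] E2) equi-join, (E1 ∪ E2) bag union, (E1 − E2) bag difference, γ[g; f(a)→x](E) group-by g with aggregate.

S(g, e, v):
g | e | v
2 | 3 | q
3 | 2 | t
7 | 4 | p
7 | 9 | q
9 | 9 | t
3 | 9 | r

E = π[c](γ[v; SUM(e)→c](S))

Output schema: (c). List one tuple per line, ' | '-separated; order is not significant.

Subexpression sizes:
  S → 6
  γ[v; SUM(e)→c](S) → 4
  π[c](γ[v; SUM(e)→c](S)) → 4

== RESULT ==
c
4
9
11
12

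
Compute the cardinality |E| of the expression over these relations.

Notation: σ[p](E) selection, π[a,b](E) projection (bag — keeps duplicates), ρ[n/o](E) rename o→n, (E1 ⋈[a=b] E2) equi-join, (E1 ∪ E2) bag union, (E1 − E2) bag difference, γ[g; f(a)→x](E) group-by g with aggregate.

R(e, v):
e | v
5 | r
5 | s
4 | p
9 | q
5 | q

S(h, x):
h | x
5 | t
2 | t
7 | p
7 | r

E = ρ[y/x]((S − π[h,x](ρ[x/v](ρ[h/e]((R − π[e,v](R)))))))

Subexpression sizes:
  S → 4
  R → 5
  R → 5
  π[e,v](R) → 5
  (R − π[e,v](R)) → 0
  ρ[h/e]((R − π[e,v](R))) → 0
  ρ[x/v](ρ[h/e]((R − π[e,v](R)))) → 0
  π[h,x](ρ[x/v](ρ[h/e]((R − π[e,v](R))))) → 0
  (S − π[h,x](ρ[x/v](ρ[h/e]((R − π[e,v](R)))))) → 4
  ρ[y/x]((S − π[h,x](ρ[x/v](ρ[h/e]((R − π[e,v](R))))))) → 4

|E| = 4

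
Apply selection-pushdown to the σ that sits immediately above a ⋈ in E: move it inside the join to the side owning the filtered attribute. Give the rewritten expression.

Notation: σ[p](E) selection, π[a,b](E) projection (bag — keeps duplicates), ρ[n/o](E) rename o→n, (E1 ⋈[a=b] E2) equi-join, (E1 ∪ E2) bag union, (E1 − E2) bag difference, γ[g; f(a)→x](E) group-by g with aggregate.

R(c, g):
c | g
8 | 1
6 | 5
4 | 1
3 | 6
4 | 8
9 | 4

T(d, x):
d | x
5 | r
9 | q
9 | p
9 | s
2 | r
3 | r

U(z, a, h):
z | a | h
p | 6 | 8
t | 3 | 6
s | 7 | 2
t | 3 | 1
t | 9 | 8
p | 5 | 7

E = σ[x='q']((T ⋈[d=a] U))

σ filters on x, owned by the left side.
E' = (σ[x='q'](T) ⋈[d=a] U)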